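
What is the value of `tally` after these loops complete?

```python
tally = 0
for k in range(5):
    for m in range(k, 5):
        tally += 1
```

Upper triangle: 5 + 4 + ... + 1
`tally` takes the values: 0 → 1 → 2 → 3 → 4 → 5 → 6 → 7 → 8 → 9 → 10 → 11 → 12 → 13 → 14 → 15

Answer: 15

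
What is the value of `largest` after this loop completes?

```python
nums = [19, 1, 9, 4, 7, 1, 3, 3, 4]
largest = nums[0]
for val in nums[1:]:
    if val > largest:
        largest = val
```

Maximum of [19, 1, 9, 4, 7, 1, 3, 3, 4]
`largest` takes the values: 19

Answer: 19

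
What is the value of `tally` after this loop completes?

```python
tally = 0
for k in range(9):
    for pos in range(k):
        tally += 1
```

Triangle number: 0+1+2+...+8
`tally` takes the values: 0 → 1 → 2 → 3 → 4 → 5 → 6 → 7 → 8 → 9 → 10 → 11 → 12 → 13 → 14 → 15 → 16 → 17 → 18 → 19 → 20 → 21 → 22 → 23 → 24 → 25 → 26 → 27 → 28 → 29 → 30 → 31 → 32 → 33 → 34 → 35 → 36

Answer: 36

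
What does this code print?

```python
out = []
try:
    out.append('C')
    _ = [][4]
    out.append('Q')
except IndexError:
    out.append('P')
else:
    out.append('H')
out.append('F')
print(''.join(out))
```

Execution trace: 'C' (try body) → 'P' (except IndexError) → 'F' (after the try/except). Output: CPF

Answer: CPF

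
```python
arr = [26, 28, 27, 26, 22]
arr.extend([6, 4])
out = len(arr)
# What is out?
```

Trace:
`arr = [26, 28, 27, 26, 22]` → arr = [26, 28, 27, 26, 22]
`arr.extend([6, 4])` → arr = [26, 28, 27, 26, 22, 6, 4]
`out = len(arr)` → out = 7
So out = 7

Answer: 7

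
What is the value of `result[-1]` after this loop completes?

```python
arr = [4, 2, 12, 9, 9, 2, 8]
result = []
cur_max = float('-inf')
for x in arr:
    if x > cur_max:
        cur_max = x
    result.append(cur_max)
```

Running max ends at 12
`result` takes the values: [] → [4] → [4, 4] → [4, 4, 12] → [4, 4, 12, 12] → [4, 4, 12, 12, 12] → [4, 4, 12, 12, 12, 12] → [4, 4, 12, 12, 12, 12, 12]
So `result[-1]` = 12

Answer: 12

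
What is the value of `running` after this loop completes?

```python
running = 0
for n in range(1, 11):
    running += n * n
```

Sum of squares 1² to 10² = 385
`running` takes the values: 0 → 1 → 5 → 14 → 30 → 55 → 91 → 140 → 204 → 285 → 385

Answer: 385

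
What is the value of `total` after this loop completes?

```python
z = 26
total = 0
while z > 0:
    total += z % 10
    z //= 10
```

Sum digits of 26
`total` takes the values: 0 → 6 → 8

Answer: 8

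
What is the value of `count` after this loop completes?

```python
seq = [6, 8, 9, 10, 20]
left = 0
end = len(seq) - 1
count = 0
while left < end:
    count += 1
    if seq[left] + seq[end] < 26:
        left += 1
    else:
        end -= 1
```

Steps to find pair summing to 26
`count` takes the values: 0 → 1 → 2 → 3 → 4

Answer: 4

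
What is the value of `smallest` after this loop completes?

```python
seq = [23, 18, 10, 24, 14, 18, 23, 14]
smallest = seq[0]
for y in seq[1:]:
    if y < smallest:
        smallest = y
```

Minimum of [23, 18, 10, 24, 14, 18, 23, 14]
`smallest` takes the values: 23 → 18 → 10

Answer: 10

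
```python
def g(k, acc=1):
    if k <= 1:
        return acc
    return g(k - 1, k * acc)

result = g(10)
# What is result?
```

Accumulator trace (n, acc): (10, 1) -> (9, 10) -> (8, 90) -> (7, 720) -> (6, 5040) -> (5, 30240) -> (4, 151200) -> (3, 604800) -> (2, 1814400) -> (1, 3628800) -> return 3628800

Answer: 3628800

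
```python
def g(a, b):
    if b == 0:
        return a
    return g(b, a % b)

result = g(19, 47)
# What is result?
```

g(19, 47) -> g(47, 19) -> g(19, 9) -> g(9, 1) -> g(1, 0) -> 1

Answer: 1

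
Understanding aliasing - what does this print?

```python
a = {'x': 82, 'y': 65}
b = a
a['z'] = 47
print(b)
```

Key concept: dict aliasing.
Step by step:
`a = {'x': 82, 'y': 65}` → a = {'x': 82, 'y': 65}
`b = a` → b = {'x': 82, 'y': 65} (same object as a)
`a['z'] = 47` → a = {'x': 82, 'y': 65, 'z': 47} (same object as b); b = {'x': 82, 'y': 65, 'z': 47} (same object as a)
`print(b)` → prints {'x': 82, 'y': 65, 'z': 47}

Answer: {'x': 82, 'y': 65, 'z': 47}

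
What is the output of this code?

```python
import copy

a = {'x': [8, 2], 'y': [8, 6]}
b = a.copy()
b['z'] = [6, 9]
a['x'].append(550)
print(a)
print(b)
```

Key concept: shallow copy of dict with mutable values.
Step by step:
`a = {'x': [8, 2], 'y': [8, 6]}` → a = {'x': [8, 2], 'y': [8, 6]}
`b = a.copy()` → b = {'x': [8, 2], 'y': [8, 6]}
`b['z'] = [6, 9]` → b = {'x': [8, 2], 'y': [8, 6], 'z': [6, 9]}
`a['x'].append(550)` → a = {'x': [8, 2, 550], 'y': [8, 6]}; b = {'x': [8, 2, 550], 'y': [8, 6], 'z': [6, 9]}
`print(a)` → prints {'x': [8, 2, 550], 'y': [8, 6]}
`print(b)` → prints {'x': [8, 2, 550], 'y': [8, 6], 'z': [6, 9]}

Answer:
{'x': [8, 2, 550], 'y': [8, 6]}
{'x': [8, 2, 550], 'y': [8, 6], 'z': [6, 9]}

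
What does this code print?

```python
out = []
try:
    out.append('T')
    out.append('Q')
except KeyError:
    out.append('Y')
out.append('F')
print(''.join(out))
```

Execution trace: 'T' (try body) → 'Q' (try body, no exception) → 'F' (after the try/except). Output: TQF

Answer: TQF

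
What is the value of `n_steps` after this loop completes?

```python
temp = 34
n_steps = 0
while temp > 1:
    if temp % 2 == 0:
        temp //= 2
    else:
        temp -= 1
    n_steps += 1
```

Steps to reduce 34 to 1
`n_steps` takes the values: 0 → 1 → 2 → 3 → 4 → 5 → 6

Answer: 6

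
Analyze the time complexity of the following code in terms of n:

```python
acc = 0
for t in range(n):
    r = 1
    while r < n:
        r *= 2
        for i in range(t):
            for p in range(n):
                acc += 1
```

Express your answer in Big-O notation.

Each loop level contributes: n × log n × n × n. Multiplying the contributions gives O(n^3 log n).

Answer: O(n^3 log n)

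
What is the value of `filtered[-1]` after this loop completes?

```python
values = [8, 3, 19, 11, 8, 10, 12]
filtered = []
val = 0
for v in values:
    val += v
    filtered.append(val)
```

Cumulative sum ends at 71
`filtered` takes the values: [] → [8] → [8, 11] → [8, 11, 30] → [8, 11, 30, 41] → [8, 11, 30, 41, 49] → [8, 11, 30, 41, 49, 59] → [8, 11, 30, 41, 49, 59, 71]
So `filtered[-1]` = 71

Answer: 71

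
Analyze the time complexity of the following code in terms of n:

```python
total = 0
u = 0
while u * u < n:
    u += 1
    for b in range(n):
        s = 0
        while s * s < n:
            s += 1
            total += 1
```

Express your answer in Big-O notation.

Each loop level contributes: √n × n × √n. Multiplying the contributions gives O(n^2).

Answer: O(n^2)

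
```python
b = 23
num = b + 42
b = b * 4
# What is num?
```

Trace:
`b = 23` → b = 23
`num = b + 42` → num = 65
`b = b * 4` → b = 92
So num = 65

Answer: 65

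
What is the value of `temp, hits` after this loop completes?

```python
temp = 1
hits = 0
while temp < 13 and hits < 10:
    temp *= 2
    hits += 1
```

Double until >= 13 or 10 iterations
`temp, hits` takes the values: (1, 0) → (2, 0) → (2, 1) → (4, 1) → (4, 2) → (8, 2) → (8, 3) → (16, 3) → (16, 4)

Answer: 16, 4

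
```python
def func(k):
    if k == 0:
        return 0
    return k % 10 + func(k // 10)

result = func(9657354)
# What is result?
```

Sum of digits of 9657354: 4 + 5 + 3 + 7 + 5 + 6 + 9 = 39

Answer: 39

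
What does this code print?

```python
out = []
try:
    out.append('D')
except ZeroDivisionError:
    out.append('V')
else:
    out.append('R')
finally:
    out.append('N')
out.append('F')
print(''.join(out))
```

Execution trace: 'D' (try body, no exception) → 'R' (else) → 'N' (finally) → 'F' (after the try/except). Output: DRNF

Answer: DRNF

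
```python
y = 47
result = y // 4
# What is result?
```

Trace:
`y = 47` → y = 47
`result = y // 4` → result = 11
So result = 11

Answer: 11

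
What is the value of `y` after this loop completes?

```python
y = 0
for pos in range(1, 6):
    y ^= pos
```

XOR of 1 to 5
`y` takes the values: 0 → 1 → 3 → 0 → 4 → 1

Answer: 1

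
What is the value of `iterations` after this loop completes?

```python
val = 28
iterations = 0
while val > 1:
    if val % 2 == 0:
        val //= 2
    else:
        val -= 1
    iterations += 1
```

Steps to reduce 28 to 1
`iterations` takes the values: 0 → 1 → 2 → 3 → 4 → 5 → 6

Answer: 6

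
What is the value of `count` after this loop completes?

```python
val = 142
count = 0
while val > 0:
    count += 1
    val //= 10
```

Count digits by repeated division by 10
`count` takes the values: 0 → 1 → 2 → 3

Answer: 3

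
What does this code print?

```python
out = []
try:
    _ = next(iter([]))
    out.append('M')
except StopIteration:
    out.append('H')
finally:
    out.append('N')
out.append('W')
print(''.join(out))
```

Execution trace: 'H' (except StopIteration) → 'N' (finally) → 'W' (after the try/except). Output: HNW

Answer: HNW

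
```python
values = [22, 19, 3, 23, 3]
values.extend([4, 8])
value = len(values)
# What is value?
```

Trace:
`values = [22, 19, 3, 23, 3]` → values = [22, 19, 3, 23, 3]
`values.extend([4, 8])` → values = [22, 19, 3, 23, 3, 4, 8]
`value = len(values)` → value = 7
So value = 7

Answer: 7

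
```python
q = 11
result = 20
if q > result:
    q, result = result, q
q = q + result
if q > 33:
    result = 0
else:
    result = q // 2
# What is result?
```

Trace:
`q = 11` → q = 11
`result = 20` → result = 20
`if q > result: ...` → q > result is False → no variable changes
`q = q + result` → q = 31
`if q > 33: ...` → q > 33 is False, take else branch → result = 15
So result = 15

Answer: 15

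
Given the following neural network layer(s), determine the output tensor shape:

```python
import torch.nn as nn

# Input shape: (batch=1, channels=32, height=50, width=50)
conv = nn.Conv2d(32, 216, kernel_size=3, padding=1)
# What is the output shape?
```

Input: (1, 32, 50, 50) -> Output: (1, 216, 50, 50)

Answer: (1, 216, 50, 50)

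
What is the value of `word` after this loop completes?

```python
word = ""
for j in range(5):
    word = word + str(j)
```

Concatenate digits 0 to 4
`word` takes the values: "" → "0" → "01" → "012" → "0123" → "01234"

Answer: "01234"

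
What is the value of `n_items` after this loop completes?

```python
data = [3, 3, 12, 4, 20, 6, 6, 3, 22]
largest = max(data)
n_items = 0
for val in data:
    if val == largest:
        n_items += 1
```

Count of max value 22 in [3, 3, 12, 4, 20, 6, 6, 3, 22]
`n_items` takes the values: 0 → 1

Answer: 1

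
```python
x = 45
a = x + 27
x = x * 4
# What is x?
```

Trace:
`x = 45` → x = 45
`a = x + 27` → a = 72
`x = x * 4` → x = 180
So x = 180

Answer: 180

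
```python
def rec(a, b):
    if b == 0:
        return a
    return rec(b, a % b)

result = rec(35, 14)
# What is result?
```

rec(35, 14) -> rec(14, 7) -> rec(7, 0) -> 7

Answer: 7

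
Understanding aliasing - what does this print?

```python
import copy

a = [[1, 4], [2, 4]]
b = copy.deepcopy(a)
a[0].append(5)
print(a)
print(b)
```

Key concept: deep copy is fully independent.
Step by step:
`a = [[1, 4], [2, 4]]` → a = [[1, 4], [2, 4]]
`b = copy.deepcopy(a)` → b = [[1, 4], [2, 4]]
`a[0].append(5)` → a = [[1, 4, 5], [2, 4]]
`print(a)` → prints [[1, 4, 5], [2, 4]]
`print(b)` → prints [[1, 4], [2, 4]]

Answer:
[[1, 4, 5], [2, 4]]
[[1, 4], [2, 4]]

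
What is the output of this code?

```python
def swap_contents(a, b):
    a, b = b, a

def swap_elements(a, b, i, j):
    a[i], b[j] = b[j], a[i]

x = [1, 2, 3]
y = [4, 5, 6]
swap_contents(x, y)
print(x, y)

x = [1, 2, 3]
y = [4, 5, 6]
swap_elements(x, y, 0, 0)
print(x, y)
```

Key concept: parameter rebinding vs mutation.
Step by step:
`x = [1, 2, 3]` → x = [1, 2, 3]
`y = [4, 5, 6]` → y = [4, 5, 6]
`swap_contents(x, y)` → no visible change to tracked variables
`print(x, y)` → prints [1, 2, 3] [4, 5, 6]
`x = [1, 2, 3]` → x = [1, 2, 3]
`y = [4, 5, 6]` → y = [4, 5, 6]
`swap_elements(x, y, 0, 0)` → x = [4, 2, 3]; y = [1, 5, 6]
`print(x, y)` → prints [4, 2, 3] [1, 5, 6]

Answer:
[1, 2, 3] [4, 5, 6]
[4, 2, 3] [1, 5, 6]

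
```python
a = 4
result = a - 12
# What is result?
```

Trace:
`a = 4` → a = 4
`result = a - 12` → result = -8
So result = -8

Answer: -8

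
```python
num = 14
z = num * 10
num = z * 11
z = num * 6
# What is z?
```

Trace:
`num = 14` → num = 14
`z = num * 10` → z = 140
`num = z * 11` → num = 1540
`z = num * 6` → z = 9240
So z = 9240

Answer: 9240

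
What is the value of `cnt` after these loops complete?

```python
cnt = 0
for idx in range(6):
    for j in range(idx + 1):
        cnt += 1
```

Triangle: 1 + 2 + ... + 6
`cnt` takes the values: 0 → 1 → 2 → 3 → 4 → 5 → 6 → 7 → 8 → 9 → 10 → 11 → 12 → 13 → 14 → 15 → 16 → 17 → 18 → 19 → 20 → 21

Answer: 21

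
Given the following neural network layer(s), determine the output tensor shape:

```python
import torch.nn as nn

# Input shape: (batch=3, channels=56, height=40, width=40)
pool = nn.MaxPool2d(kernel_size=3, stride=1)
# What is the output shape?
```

Input: (3, 56, 40, 40) -> Output: (3, 56, 38, 38)

Answer: (3, 56, 38, 38)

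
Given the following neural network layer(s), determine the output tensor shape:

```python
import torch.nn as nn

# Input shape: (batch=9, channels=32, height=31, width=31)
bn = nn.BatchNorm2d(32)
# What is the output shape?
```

Input: (9, 32, 31, 31) -> Output: (9, 32, 31, 31)

Answer: (9, 32, 31, 31)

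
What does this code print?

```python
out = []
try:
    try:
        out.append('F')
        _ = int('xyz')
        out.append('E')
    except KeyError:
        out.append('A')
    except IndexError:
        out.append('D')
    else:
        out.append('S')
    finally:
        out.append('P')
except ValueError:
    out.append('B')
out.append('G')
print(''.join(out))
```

Execution trace: 'F' (try body) → 'P' (finally) → 'B' (outer except ValueError) → 'G' (after the try/except). Output: FPBG

Answer: FPBG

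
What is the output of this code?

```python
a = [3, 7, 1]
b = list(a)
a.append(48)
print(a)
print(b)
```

Key concept: list() constructor creates copy.
Step by step:
`a = [3, 7, 1]` → a = [3, 7, 1]
`b = list(a)` → b = [3, 7, 1]
`a.append(48)` → a = [3, 7, 1, 48]
`print(a)` → prints [3, 7, 1, 48]
`print(b)` → prints [3, 7, 1]

Answer:
[3, 7, 1, 48]
[3, 7, 1]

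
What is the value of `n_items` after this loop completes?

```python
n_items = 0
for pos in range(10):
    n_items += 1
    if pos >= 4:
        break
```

Loop breaks when pos reaches 4, n_items is 5
`n_items` takes the values: 0 → 1 → 2 → 3 → 4 → 5

Answer: 5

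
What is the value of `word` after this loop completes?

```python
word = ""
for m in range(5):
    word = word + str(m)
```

Concatenate digits 0 to 4
`word` takes the values: "" → "0" → "01" → "012" → "0123" → "01234"

Answer: "01234"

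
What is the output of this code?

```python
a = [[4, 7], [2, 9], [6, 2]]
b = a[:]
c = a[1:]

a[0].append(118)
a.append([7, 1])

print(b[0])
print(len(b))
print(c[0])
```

Key concept: slice with nested mutation.
Step by step:
`a = [[4, 7], [2, 9], [6, 2]]` → a = [[4, 7], [2, 9], [6, 2]]
`b = a[:]` → b = [[4, 7], [2, 9], [6, 2]]
`c = a[1:]` → c = [[2, 9], [6, 2]]
`a[0].append(118)` → a = [[4, 7, 118], [2, 9], [6, 2]]; b = [[4, 7, 118], [2, 9], [6, 2]]
`a.append([7, 1])` → a = [[4, 7, 118], [2, 9], [6, 2], [7, 1]]
`print(b[0])` → prints [4, 7, 118]
`print(len(b))` → prints 3
`print(c[0])` → prints [2, 9]

Answer:
[4, 7, 118]
3
[2, 9]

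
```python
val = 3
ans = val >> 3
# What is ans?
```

Trace:
`val = 3` → val = 3
`ans = val >> 3` → ans = 0
So ans = 0

Answer: 0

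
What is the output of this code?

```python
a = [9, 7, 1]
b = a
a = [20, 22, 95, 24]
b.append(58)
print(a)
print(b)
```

Key concept: rebinding vs mutation: a is rebound to a new list, b still points at the original.
Step by step:
`a = [9, 7, 1]` → a = [9, 7, 1]
`b = a` → b = [9, 7, 1] (same object as a)
`a = [20, 22, 95, 24]` → a = [20, 22, 95, 24]
`b.append(58)` → b = [9, 7, 1, 58]
`print(a)` → prints [20, 22, 95, 24]
`print(b)` → prints [9, 7, 1, 58]

Answer:
[20, 22, 95, 24]
[9, 7, 1, 58]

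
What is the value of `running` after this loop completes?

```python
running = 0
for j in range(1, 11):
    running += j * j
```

Sum of squares 1² to 10² = 385
`running` takes the values: 0 → 1 → 5 → 14 → 30 → 55 → 91 → 140 → 204 → 285 → 385

Answer: 385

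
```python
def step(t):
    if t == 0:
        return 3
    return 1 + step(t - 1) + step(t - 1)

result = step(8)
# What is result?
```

step(t) = 1 + 2·step(t-1), step(0)=3. Closed form: (3+1)·2^8 - 1 = 1023.

Answer: 1023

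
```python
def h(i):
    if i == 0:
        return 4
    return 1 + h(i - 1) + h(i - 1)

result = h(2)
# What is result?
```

h(i) = 1 + 2·h(i-1), h(0)=4. Closed form: (4+1)·2^2 - 1 = 19.

Answer: 19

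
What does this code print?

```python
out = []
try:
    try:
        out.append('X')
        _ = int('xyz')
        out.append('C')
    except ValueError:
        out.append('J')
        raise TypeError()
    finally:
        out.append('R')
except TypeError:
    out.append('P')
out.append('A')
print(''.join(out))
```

Execution trace: 'X' (inner try body) → 'J' (inner except ValueError) → 'R' (inner finally) → 'P' (outer except TypeError) → 'A' (after the try/except). Output: XJRPA

Answer: XJRPA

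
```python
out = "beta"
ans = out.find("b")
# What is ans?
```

Trace:
`out = "beta"` → out = 'beta'
`ans = out.find("b")` → ans = 0
So ans = 0

Answer: 0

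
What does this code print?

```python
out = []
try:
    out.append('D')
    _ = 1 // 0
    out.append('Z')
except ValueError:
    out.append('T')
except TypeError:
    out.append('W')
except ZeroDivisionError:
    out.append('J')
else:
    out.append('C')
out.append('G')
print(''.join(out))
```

Execution trace: 'D' (try body) → 'J' (except ZeroDivisionError) → 'G' (after the try/except). Output: DJG

Answer: DJG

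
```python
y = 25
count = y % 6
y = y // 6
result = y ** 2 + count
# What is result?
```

Trace:
`y = 25` → y = 25
`count = y % 6` → count = 1
`y = y // 6` → y = 4
`result = y ** 2 + count` → result = 17
So result = 17

Answer: 17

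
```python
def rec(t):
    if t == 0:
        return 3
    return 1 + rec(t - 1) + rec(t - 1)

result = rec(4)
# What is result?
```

rec(t) = 1 + 2·rec(t-1), rec(0)=3. Closed form: (3+1)·2^4 - 1 = 63.

Answer: 63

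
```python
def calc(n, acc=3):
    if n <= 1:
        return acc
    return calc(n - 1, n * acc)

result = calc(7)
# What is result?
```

Accumulator trace (n, acc): (7, 3) -> (6, 21) -> (5, 126) -> (4, 630) -> (3, 2520) -> (2, 7560) -> (1, 15120) -> return 15120

Answer: 15120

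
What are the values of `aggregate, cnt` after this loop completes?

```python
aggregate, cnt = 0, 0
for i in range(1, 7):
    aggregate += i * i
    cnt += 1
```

Sum of squares and count
`aggregate, cnt` takes the values: (0, 0) → (1, 0) → (1, 1) → (5, 1) → (5, 2) → (14, 2) → (14, 3) → (30, 3) → (30, 4) → (55, 4) → (55, 5) → (91, 5) → (91, 6)

Answer: 91, 6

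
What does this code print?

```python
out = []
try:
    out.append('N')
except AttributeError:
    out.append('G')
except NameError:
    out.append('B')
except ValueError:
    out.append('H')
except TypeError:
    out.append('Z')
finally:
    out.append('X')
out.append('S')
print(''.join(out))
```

Execution trace: 'N' (try body, no exception) → 'X' (finally) → 'S' (after the try/except). Output: NXS

Answer: NXS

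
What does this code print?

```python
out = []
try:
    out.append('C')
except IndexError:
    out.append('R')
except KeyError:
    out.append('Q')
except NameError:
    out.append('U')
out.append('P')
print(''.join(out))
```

Execution trace: 'C' (try body, no exception) → 'P' (after the try/except). Output: CP

Answer: CP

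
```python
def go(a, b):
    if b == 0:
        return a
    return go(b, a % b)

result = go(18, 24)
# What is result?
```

go(18, 24) -> go(24, 18) -> go(18, 6) -> go(6, 0) -> 6

Answer: 6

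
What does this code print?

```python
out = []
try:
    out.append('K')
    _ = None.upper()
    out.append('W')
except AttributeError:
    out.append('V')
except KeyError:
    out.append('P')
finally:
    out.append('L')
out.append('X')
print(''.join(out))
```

Execution trace: 'K' (try body) → 'V' (except AttributeError) → 'L' (finally) → 'X' (after the try/except). Output: KVLX

Answer: KVLX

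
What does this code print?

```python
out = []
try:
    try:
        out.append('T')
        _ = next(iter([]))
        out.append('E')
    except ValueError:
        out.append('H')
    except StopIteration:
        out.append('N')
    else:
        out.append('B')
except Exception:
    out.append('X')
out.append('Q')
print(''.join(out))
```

Execution trace: 'T' (inner try body) → 'N' (inner except StopIteration) → 'Q' (after the try/except). Output: TNQ

Answer: TNQ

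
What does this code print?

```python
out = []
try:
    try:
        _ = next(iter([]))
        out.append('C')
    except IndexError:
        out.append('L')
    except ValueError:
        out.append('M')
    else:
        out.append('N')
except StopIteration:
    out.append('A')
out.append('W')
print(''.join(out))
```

Execution trace: 'A' (outer except StopIteration) → 'W' (after the try/except). Output: AW

Answer: AW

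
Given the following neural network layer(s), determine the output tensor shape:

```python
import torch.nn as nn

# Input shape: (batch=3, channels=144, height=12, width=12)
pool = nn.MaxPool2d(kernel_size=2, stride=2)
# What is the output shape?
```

Input: (3, 144, 12, 12) -> Output: (3, 144, 6, 6)

Answer: (3, 144, 6, 6)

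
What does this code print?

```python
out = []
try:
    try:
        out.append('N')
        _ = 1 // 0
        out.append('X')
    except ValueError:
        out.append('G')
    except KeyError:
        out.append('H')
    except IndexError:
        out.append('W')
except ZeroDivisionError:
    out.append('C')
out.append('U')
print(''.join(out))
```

Execution trace: 'N' (try body) → 'C' (outer except ZeroDivisionError) → 'U' (after the try/except). Output: NCU

Answer: NCU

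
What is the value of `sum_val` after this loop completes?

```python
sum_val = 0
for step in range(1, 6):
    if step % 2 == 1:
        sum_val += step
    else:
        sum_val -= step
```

Add odd, subtract even
`sum_val` takes the values: 0 → 1 → -1 → 2 → -2 → 3

Answer: 3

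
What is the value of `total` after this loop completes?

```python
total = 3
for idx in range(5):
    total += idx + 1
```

Start at 3, add 1 to 5 = 18
`total` takes the values: 3 → 4 → 6 → 9 → 13 → 18

Answer: 18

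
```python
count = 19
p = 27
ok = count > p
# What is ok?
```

Trace:
`count = 19` → count = 19
`p = 27` → p = 27
`ok = count > p` → ok = False
So ok = False

Answer: False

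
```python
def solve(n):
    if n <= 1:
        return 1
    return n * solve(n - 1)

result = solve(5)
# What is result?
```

solve(5) = 5 * 4 * 3 * 2 * 1 = 120

Answer: 120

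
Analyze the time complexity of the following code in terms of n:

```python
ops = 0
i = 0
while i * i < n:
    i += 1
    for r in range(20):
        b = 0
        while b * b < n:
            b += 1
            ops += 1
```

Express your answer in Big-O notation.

Each loop level contributes: √n × 1 × √n. Multiplying the contributions gives O(n).

Answer: O(n)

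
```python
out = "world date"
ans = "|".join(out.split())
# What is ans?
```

Trace:
`out = "world date"` → out = 'world date'
`ans = "|".join(out.split())` → ans = 'world|date'
So ans = 'world|date'

Answer: 'world|date'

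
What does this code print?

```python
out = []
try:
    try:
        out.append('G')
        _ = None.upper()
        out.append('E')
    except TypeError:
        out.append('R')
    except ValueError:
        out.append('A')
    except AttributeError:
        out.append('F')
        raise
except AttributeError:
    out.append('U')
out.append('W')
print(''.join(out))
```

Execution trace: 'G' (inner try body) → 'F' (inner except AttributeError) → 'U' (outer except AttributeError) → 'W' (after the try/except). Output: GFUW

Answer: GFUW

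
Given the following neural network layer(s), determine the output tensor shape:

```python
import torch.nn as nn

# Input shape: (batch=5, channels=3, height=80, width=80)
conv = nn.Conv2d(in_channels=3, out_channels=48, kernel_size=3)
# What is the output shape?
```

Input: (5, 3, 80, 80) -> Output: (5, 48, 78, 78)

Answer: (5, 48, 78, 78)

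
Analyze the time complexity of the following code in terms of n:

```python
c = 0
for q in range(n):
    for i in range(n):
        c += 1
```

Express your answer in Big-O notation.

Each loop level contributes: n × n. Multiplying the contributions gives O(n^2).

Answer: O(n^2)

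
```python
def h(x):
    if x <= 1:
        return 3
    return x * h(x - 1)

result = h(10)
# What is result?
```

h(10) = 10 * 9 * 8 * 7 * 6 * 5 * 4 * 3 * 2 * 3 = 10886400

Answer: 10886400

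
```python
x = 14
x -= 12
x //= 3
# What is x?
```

Trace:
`x = 14` → x = 14
`x -= 12` → x = 2
`x //= 3` → x = 0
So x = 0

Answer: 0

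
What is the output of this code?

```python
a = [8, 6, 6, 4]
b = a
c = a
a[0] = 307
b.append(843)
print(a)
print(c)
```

Key concept: multiple aliases.
Step by step:
`a = [8, 6, 6, 4]` → a = [8, 6, 6, 4]
`b = a` → b = [8, 6, 6, 4] (same object as a)
`c = a` → c = [8, 6, 6, 4] (same object as a, b)
`a[0] = 307` → a = [307, 6, 6, 4] (same object as b, c); b = [307, 6, 6, 4] (same object as a, c); c = [307, 6, 6, 4] (same object as a, b)
`b.append(843)` → a = [307, 6, 6, 4, 843] (same object as b, c); b = [307, 6, 6, 4, 843] (same object as a, c); c = [307, 6, 6, 4, 843] (same object as a, b)
`print(a)` → prints [307, 6, 6, 4, 843]
`print(c)` → prints [307, 6, 6, 4, 843]

Answer:
[307, 6, 6, 4, 843]
[307, 6, 6, 4, 843]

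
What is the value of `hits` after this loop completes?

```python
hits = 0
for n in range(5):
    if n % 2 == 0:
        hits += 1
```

Count numbers divisible by 2 in range(5)
`hits` takes the values: 0 → 1 → 2 → 3

Answer: 3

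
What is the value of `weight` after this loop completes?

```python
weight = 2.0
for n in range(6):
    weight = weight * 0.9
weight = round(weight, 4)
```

Exponential decay: 2.0 * 0.9^6
`weight` takes the values: 2.0 → 1.8 → 1.62 → 1.458 → 1.3122 → 1.18098 → 1.062882 → 1.0629

Answer: 1.0629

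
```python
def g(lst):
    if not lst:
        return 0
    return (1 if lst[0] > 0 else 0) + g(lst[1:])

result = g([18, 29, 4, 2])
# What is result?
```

Count of positive elements in [18, 29, 4, 2] = 4

Answer: 4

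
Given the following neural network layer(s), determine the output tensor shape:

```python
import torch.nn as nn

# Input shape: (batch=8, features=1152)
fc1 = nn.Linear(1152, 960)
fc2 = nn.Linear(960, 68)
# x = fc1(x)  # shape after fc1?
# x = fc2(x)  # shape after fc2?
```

Input: (8, 1152) -> after fc1: (8, 960) -> Output: (8, 68)

Answer: (8, 68)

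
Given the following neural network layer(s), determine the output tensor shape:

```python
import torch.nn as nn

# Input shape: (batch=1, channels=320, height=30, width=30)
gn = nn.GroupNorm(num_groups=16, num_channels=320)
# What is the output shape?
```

Input: (1, 320, 30, 30) -> Output: (1, 320, 30, 30)

Answer: (1, 320, 30, 30)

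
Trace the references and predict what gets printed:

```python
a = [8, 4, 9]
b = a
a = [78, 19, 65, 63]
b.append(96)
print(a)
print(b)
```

Key concept: rebinding vs mutation: a is rebound to a new list, b still points at the original.
Step by step:
`a = [8, 4, 9]` → a = [8, 4, 9]
`b = a` → b = [8, 4, 9] (same object as a)
`a = [78, 19, 65, 63]` → a = [78, 19, 65, 63]
`b.append(96)` → b = [8, 4, 9, 96]
`print(a)` → prints [78, 19, 65, 63]
`print(b)` → prints [8, 4, 9, 96]

Answer:
[78, 19, 65, 63]
[8, 4, 9, 96]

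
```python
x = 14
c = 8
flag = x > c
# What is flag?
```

Trace:
`x = 14` → x = 14
`c = 8` → c = 8
`flag = x > c` → flag = True
So flag = True

Answer: True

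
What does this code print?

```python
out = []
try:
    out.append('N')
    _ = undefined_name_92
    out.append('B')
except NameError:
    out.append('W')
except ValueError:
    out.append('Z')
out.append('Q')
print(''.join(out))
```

Execution trace: 'N' (try body) → 'W' (except NameError) → 'Q' (after the try/except). Output: NWQ

Answer: NWQ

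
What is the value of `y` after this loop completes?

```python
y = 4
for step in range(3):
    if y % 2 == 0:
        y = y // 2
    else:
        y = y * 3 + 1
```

Collatz-style transformation from 4
`y` takes the values: 4 → 2 → 1 → 4

Answer: 4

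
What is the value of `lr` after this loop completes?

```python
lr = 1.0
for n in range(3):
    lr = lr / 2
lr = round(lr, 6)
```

Halving LR 3 times: 1 / 2^3
`lr` takes the values: 1.0 → 0.5 → 0.25 → 0.125

Answer: 0.125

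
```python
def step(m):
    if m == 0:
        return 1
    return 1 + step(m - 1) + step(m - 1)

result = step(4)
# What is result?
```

step(m) = 1 + 2·step(m-1), step(0)=1. Closed form: (1+1)·2^4 - 1 = 31.

Answer: 31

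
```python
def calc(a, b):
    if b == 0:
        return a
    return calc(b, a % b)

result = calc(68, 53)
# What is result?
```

calc(68, 53) -> calc(53, 15) -> calc(15, 8) -> calc(8, 7) -> calc(7, 1) -> calc(1, 0) -> 1

Answer: 1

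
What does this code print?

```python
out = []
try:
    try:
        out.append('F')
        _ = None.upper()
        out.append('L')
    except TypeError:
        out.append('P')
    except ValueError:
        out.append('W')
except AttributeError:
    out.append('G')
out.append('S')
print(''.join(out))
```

Execution trace: 'F' (try body) → 'G' (outer except AttributeError) → 'S' (after the try/except). Output: FGS

Answer: FGS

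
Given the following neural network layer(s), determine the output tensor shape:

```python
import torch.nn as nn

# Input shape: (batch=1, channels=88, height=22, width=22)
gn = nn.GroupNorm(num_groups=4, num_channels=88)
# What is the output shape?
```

Input: (1, 88, 22, 22) -> Output: (1, 88, 22, 22)

Answer: (1, 88, 22, 22)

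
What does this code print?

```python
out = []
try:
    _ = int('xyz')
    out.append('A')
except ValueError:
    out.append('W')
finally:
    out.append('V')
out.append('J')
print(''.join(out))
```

Execution trace: 'W' (except ValueError) → 'V' (finally) → 'J' (after the try/except). Output: WVJ

Answer: WVJ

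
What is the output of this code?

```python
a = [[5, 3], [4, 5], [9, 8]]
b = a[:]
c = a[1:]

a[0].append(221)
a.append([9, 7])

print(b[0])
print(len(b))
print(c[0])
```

Key concept: slice with nested mutation.
Step by step:
`a = [[5, 3], [4, 5], [9, 8]]` → a = [[5, 3], [4, 5], [9, 8]]
`b = a[:]` → b = [[5, 3], [4, 5], [9, 8]]
`c = a[1:]` → c = [[4, 5], [9, 8]]
`a[0].append(221)` → a = [[5, 3, 221], [4, 5], [9, 8]]; b = [[5, 3, 221], [4, 5], [9, 8]]
`a.append([9, 7])` → a = [[5, 3, 221], [4, 5], [9, 8], [9, 7]]
`print(b[0])` → prints [5, 3, 221]
`print(len(b))` → prints 3
`print(c[0])` → prints [4, 5]

Answer:
[5, 3, 221]
3
[4, 5]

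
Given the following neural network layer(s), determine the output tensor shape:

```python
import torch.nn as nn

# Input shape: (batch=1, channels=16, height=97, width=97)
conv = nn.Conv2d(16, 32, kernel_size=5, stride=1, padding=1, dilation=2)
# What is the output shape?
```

Input: (1, 16, 97, 97) -> Output: (1, 32, 91, 91)

Answer: (1, 32, 91, 91)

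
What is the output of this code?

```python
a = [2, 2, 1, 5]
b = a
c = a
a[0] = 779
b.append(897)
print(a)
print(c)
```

Key concept: multiple aliases.
Step by step:
`a = [2, 2, 1, 5]` → a = [2, 2, 1, 5]
`b = a` → b = [2, 2, 1, 5] (same object as a)
`c = a` → c = [2, 2, 1, 5] (same object as a, b)
`a[0] = 779` → a = [779, 2, 1, 5] (same object as b, c); b = [779, 2, 1, 5] (same object as a, c); c = [779, 2, 1, 5] (same object as a, b)
`b.append(897)` → a = [779, 2, 1, 5, 897] (same object as b, c); b = [779, 2, 1, 5, 897] (same object as a, c); c = [779, 2, 1, 5, 897] (same object as a, b)
`print(a)` → prints [779, 2, 1, 5, 897]
`print(c)` → prints [779, 2, 1, 5, 897]

Answer:
[779, 2, 1, 5, 897]
[779, 2, 1, 5, 897]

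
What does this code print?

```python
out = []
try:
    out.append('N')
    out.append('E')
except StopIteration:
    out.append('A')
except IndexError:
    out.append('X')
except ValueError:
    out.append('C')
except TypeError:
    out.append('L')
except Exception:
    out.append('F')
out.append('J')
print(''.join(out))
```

Execution trace: 'N' (try body) → 'E' (try body, no exception) → 'J' (after the try/except). Output: NEJ

Answer: NEJ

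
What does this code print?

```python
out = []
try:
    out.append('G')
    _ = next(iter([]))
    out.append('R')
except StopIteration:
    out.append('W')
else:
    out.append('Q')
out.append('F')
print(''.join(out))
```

Execution trace: 'G' (try body) → 'W' (except StopIteration) → 'F' (after the try/except). Output: GWF

Answer: GWF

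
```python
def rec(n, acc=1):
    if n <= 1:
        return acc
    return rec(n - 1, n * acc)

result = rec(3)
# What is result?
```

Accumulator trace (n, acc): (3, 1) -> (2, 3) -> (1, 6) -> return 6

Answer: 6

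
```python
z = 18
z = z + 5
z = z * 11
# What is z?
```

Trace:
`z = 18` → z = 18
`z = z + 5` → z = 23
`z = z * 11` → z = 253
So z = 253

Answer: 253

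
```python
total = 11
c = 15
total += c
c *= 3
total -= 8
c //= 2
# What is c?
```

Trace:
`total = 11` → total = 11
`c = 15` → c = 15
`total += c` → total = 26
`c *= 3` → c = 45
`total -= 8` → total = 18
`c //= 2` → c = 22
So c = 22

Answer: 22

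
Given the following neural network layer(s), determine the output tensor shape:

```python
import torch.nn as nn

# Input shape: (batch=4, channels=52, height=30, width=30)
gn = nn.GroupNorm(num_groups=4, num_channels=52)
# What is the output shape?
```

Input: (4, 52, 30, 30) -> Output: (4, 52, 30, 30)

Answer: (4, 52, 30, 30)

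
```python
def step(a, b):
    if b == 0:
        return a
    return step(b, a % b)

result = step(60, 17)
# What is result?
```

step(60, 17) -> step(17, 9) -> step(9, 8) -> step(8, 1) -> step(1, 0) -> 1

Answer: 1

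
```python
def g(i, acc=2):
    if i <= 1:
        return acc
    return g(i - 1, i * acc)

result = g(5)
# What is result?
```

Accumulator trace (n, acc): (5, 2) -> (4, 10) -> (3, 40) -> (2, 120) -> (1, 240) -> return 240

Answer: 240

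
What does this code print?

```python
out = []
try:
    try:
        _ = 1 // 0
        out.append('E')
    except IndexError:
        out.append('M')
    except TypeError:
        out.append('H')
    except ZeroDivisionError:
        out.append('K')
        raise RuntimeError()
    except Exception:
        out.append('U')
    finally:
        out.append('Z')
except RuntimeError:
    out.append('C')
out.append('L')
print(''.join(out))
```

Execution trace: 'K' (except ZeroDivisionError) → 'Z' (finally) → 'C' (outer except RuntimeError) → 'L' (after the try/except). Output: KZCL

Answer: KZCL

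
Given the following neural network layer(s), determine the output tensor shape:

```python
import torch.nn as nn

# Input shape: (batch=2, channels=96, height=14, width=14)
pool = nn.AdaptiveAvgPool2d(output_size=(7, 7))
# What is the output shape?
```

Input: (2, 96, 14, 14) -> Output: (2, 96, 7, 7)

Answer: (2, 96, 7, 7)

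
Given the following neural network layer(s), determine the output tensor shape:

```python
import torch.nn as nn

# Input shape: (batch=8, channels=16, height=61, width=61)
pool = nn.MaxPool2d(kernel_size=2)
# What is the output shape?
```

Input: (8, 16, 61, 61) -> Output: (8, 16, 30, 30)

Answer: (8, 16, 30, 30)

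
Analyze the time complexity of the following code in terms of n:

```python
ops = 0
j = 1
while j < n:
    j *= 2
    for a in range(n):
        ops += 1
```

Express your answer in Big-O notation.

Each loop level contributes: log n × n. Multiplying the contributions gives O(n log n).

Answer: O(n log n)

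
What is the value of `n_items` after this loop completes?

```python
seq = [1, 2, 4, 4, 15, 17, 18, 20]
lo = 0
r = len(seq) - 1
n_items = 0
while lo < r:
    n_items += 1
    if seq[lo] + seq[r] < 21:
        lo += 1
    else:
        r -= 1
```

Steps to find pair summing to 21
`n_items` takes the values: 0 → 1 → 2 → 3 → 4 → 5 → 6 → 7

Answer: 7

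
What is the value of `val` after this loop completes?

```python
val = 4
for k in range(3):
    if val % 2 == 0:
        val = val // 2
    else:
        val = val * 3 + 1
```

Collatz-style transformation from 4
`val` takes the values: 4 → 2 → 1 → 4

Answer: 4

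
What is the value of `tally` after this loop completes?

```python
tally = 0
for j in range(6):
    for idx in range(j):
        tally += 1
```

Triangle number: 0+1+2+...+5
`tally` takes the values: 0 → 1 → 2 → 3 → 4 → 5 → 6 → 7 → 8 → 9 → 10 → 11 → 12 → 13 → 14 → 15

Answer: 15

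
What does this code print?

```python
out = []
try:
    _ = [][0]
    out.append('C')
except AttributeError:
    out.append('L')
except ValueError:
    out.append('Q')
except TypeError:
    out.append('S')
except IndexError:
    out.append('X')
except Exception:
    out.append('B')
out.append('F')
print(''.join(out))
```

Execution trace: 'X' (except IndexError) → 'F' (after the try/except). Output: XF

Answer: XF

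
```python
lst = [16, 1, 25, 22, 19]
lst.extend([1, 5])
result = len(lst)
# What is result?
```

Trace:
`lst = [16, 1, 25, 22, 19]` → lst = [16, 1, 25, 22, 19]
`lst.extend([1, 5])` → lst = [16, 1, 25, 22, 19, 1, 5]
`result = len(lst)` → result = 7
So result = 7

Answer: 7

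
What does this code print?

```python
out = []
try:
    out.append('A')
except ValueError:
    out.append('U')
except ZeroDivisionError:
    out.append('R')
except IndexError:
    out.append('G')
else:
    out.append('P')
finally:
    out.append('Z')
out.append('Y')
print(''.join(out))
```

Execution trace: 'A' (try body, no exception) → 'P' (else) → 'Z' (finally) → 'Y' (after the try/except). Output: APZY

Answer: APZY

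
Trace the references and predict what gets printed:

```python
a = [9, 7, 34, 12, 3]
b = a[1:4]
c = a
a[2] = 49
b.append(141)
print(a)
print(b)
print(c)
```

Key concept: slice vs alias.
Step by step:
`a = [9, 7, 34, 12, 3]` → a = [9, 7, 34, 12, 3]
`b = a[1:4]` → b = [7, 34, 12]
`c = a` → c = [9, 7, 34, 12, 3] (same object as a)
`a[2] = 49` → a = [9, 7, 49, 12, 3] (same object as c); c = [9, 7, 49, 12, 3] (same object as a)
`b.append(141)` → b = [7, 34, 12, 141]
`print(a)` → prints [9, 7, 49, 12, 3]
`print(b)` → prints [7, 34, 12, 141]
`print(c)` → prints [9, 7, 49, 12, 3]

Answer:
[9, 7, 49, 12, 3]
[7, 34, 12, 141]
[9, 7, 49, 12, 3]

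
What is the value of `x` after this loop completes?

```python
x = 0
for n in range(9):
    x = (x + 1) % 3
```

Increment mod 3, 9 times = 0
`x` takes the values: 0 → 1 → 2 → 0 → 1 → 2 → 0 → 1 → 2 → 0

Answer: 0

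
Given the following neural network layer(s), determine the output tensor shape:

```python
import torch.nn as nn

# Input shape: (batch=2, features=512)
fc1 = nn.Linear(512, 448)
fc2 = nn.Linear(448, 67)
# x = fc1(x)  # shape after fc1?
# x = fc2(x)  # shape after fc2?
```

Input: (2, 512) -> after fc1: (2, 448) -> Output: (2, 67)

Answer: (2, 67)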